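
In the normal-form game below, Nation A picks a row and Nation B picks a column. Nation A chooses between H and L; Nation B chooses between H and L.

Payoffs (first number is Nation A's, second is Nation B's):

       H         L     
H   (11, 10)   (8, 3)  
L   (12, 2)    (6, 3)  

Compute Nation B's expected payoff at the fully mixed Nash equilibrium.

First find p, the probability Nation A plays H, from Nation B's indifference between H and L: 10p + 2(1−p) = 3p + 3(1−p), giving p = 1/8.
Since Nation B is indifferent in equilibrium, Nation B's expected payoff equals the payoff from either column against (1/8, 7/8). Using H: 10(1/8) + 2(7/8) = 3.

3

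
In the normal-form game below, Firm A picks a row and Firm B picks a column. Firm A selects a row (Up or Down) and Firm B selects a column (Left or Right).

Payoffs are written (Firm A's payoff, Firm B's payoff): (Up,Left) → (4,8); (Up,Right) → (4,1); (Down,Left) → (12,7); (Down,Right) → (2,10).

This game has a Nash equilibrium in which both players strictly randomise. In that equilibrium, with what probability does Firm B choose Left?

1/5

Let c be the probability that Firm B plays Left. In a completely mixed equilibrium, Firm A must be indifferent between Up and Down.
Firm A's expected payoff from Up is 4c + 4(1−c); from Down it is 12c + 2(1−c).
Setting these equal: 4 = 10c + 2, so c = 1/5.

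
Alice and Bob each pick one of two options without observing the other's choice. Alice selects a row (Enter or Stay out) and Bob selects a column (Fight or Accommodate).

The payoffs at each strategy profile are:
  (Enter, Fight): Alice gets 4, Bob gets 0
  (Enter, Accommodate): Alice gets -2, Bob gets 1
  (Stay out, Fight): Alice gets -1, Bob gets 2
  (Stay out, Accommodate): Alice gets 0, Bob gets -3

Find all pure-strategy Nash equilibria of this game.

none

(Enter, Fight): Bob prefers Accommodate (1 > 0) — not an equilibrium.
(Enter, Accommodate): Alice prefers Stay out (0 > -2) — not an equilibrium.
(Stay out, Fight): Alice prefers Enter (4 > -1) — not an equilibrium.
(Stay out, Accommodate): Bob prefers Fight (2 > -3) — not an equilibrium.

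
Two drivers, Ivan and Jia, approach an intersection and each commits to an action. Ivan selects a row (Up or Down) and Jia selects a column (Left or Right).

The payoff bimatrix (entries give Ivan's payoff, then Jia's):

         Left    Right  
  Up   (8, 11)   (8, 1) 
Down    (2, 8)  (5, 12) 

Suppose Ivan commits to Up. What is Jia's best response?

Against Up, Jia earns 11 from Left and 1 from Right.
So Left is the best response.

Left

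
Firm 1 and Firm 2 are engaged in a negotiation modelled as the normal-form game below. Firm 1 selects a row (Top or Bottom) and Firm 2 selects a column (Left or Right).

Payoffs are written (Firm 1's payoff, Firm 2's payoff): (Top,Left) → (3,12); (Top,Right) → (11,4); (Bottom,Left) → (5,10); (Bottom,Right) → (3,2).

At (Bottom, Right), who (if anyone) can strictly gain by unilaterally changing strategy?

Both

Firm 1 at (Bottom, Right) earns 3; deviating to Top yields 11 — a strict improvement.
Firm 2 earns 2; deviating to Left yields 10 — a strict improvement.
Both Firm 1 and Firm 2 have strictly profitable deviations.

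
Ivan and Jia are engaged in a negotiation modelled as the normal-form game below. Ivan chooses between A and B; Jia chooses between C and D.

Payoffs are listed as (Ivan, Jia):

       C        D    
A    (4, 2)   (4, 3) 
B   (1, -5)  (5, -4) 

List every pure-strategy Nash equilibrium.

(B, D)

(A, C): Jia prefers D (3 > 2) — not an equilibrium.
(A, D): Ivan prefers B (5 > 4) — not an equilibrium.
(B, C): Ivan prefers A (4 > 1); Jia prefers D (-4 > -5) — not an equilibrium.
(B, D): Ivan gets 5 ≥ 4 from A, and Jia gets -4 ≥ -5 from C — Nash equilibrium.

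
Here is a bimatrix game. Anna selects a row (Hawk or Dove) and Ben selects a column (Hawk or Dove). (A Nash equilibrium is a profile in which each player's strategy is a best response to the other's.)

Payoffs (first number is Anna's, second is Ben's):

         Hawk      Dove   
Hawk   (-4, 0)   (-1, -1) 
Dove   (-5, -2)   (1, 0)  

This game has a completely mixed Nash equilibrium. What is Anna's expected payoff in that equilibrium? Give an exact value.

-3

First find y, the probability Ben plays Hawk, from Anna's indifference between Hawk and Dove: −4y − (1−y) = −5y + (1−y), giving y = 2/3.
Since Anna is indifferent in equilibrium, Anna's expected payoff equals the payoff from either row against (2/3, 1/3). Using Hawk: −4(2/3) − (1/3) = -3.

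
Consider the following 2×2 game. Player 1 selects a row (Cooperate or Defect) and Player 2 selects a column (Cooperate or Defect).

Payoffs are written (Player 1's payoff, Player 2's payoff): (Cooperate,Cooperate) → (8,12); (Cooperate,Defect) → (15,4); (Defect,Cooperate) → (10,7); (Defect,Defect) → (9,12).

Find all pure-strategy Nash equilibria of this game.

(Cooperate, Cooperate): Player 1 prefers Defect (10 > 8) — not an equilibrium.
(Cooperate, Defect): Player 2 prefers Cooperate (12 > 4) — not an equilibrium.
(Defect, Cooperate): Player 2 prefers Defect (12 > 7) — not an equilibrium.
(Defect, Defect): Player 1 prefers Cooperate (15 > 9) — not an equilibrium.

none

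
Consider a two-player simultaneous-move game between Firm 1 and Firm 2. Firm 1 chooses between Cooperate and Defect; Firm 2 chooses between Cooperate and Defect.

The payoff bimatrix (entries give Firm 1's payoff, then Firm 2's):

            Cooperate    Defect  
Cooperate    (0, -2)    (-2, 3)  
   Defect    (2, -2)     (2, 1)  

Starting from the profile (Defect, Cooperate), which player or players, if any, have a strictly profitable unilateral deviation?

Firm 2

Firm 1 at (Defect, Cooperate) earns 2; deviating to Cooperate yields 0 — not better.
Firm 2 earns -2; deviating to Defect yields 1 — a strict improvement.
Only Firm 2 has a strictly profitable deviation.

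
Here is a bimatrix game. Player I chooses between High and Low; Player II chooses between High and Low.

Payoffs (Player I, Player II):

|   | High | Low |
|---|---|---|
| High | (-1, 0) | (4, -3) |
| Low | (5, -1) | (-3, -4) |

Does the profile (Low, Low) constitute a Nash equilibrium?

At (Low, Low), Player I earns -3; switching to High would give 4, so Player I would deviate.
Player II earns -4; switching to High would give -1, so Player II would deviate.
Since at least one player can profitably deviate, this is not a Nash equilibrium.

No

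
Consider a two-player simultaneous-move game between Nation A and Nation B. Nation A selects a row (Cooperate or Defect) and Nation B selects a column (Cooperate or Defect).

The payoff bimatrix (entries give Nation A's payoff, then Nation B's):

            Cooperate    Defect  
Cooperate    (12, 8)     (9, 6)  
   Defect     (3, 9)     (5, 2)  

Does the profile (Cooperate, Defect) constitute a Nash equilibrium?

At (Cooperate, Defect), Nation A earns 9; switching to Defect would give 5, so Nation A has no profitable deviation.
Nation B earns 6; switching to Cooperate would give 8, so Nation B would deviate.
Since at least one player can profitably deviate, this is not a Nash equilibrium.

No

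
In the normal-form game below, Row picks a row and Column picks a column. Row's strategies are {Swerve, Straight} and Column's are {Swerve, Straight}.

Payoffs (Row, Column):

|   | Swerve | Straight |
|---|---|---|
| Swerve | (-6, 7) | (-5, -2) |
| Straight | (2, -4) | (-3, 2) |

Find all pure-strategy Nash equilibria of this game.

(Straight, Straight)

(Swerve, Swerve): Row prefers Straight (2 > -6) — not an equilibrium.
(Swerve, Straight): Row prefers Straight (-3 > -5); Column prefers Swerve (7 > -2) — not an equilibrium.
(Straight, Swerve): Column prefers Straight (2 > -4) — not an equilibrium.
(Straight, Straight): Row gets -3 ≥ -5 from Swerve, and Column gets 2 ≥ -4 from Swerve — Nash equilibrium.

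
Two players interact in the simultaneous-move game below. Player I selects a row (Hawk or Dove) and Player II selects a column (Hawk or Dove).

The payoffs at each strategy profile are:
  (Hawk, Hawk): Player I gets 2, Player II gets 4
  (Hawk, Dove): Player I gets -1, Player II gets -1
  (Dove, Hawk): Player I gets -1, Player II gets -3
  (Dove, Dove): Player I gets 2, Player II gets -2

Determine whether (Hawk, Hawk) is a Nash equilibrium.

At (Hawk, Hawk), Player I earns 2; switching to Dove would give -1, so Player I has no profitable deviation.
Player II earns 4; switching to Dove would give -1, so Player II has no profitable deviation.
Neither player can gain by a unilateral deviation, so this profile is a Nash equilibrium.

Yes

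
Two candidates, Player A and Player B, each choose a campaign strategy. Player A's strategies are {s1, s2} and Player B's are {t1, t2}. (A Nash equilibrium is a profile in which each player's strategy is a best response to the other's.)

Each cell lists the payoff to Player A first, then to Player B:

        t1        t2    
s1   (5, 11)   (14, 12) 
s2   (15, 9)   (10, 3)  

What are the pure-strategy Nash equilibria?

(s1, t1): Player A prefers s2 (15 > 5); Player B prefers t2 (12 > 11) — not an equilibrium.
(s1, t2): Player A gets 14 ≥ 10 from s2, and Player B gets 12 ≥ 11 from t1 — Nash equilibrium.
(s2, t1): Player A gets 15 ≥ 5 from s1, and Player B gets 9 ≥ 3 from t2 — Nash equilibrium.
(s2, t2): Player A prefers s1 (14 > 10); Player B prefers t1 (9 > 3) — not an equilibrium.

(s1, t2) and (s2, t1)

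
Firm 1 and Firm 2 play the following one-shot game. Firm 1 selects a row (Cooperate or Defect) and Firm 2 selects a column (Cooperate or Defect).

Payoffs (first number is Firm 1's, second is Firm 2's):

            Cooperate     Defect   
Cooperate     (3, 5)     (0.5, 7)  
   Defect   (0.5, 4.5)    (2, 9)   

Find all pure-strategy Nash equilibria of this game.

(Defect, Defect)

(Cooperate, Cooperate): Firm 2 prefers Defect (7 > 5) — not an equilibrium.
(Cooperate, Defect): Firm 1 prefers Defect (2 > 0.5) — not an equilibrium.
(Defect, Cooperate): Firm 1 prefers Cooperate (3 > 0.5); Firm 2 prefers Defect (9 > 4.5) — not an equilibrium.
(Defect, Defect): Firm 1 gets 2 ≥ 0.5 from Cooperate, and Firm 2 gets 9 ≥ 4.5 from Cooperate — Nash equilibrium.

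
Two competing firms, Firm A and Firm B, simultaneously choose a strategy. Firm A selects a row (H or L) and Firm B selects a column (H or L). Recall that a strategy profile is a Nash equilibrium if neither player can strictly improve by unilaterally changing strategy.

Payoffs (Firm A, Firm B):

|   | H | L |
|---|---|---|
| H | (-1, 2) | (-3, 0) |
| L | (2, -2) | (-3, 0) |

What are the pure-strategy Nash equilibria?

(H, H): Firm A prefers L (2 > -1) — not an equilibrium.
(H, L): Firm B prefers H (2 > 0) — not an equilibrium.
(L, H): Firm B prefers L (0 > -2) — not an equilibrium.
(L, L): Firm A gets -3 ≥ -3 from H, and Firm B gets 0 ≥ -2 from H — Nash equilibrium.

(L, L)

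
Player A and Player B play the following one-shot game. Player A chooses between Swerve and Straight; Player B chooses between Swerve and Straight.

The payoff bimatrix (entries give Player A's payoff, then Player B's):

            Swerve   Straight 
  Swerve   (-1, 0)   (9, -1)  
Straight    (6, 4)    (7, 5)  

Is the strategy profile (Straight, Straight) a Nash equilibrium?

No

At (Straight, Straight), Player A earns 7; switching to Swerve would give 9, so Player A would deviate.
Player B earns 5; switching to Swerve would give 4, so Player B has no profitable deviation.
Since at least one player can profitably deviate, this is not a Nash equilibrium.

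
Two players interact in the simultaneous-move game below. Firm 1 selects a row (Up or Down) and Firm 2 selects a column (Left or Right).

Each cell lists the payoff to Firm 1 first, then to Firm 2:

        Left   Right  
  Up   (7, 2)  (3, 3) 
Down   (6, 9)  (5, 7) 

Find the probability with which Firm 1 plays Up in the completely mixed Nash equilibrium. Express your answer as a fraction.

Let p be the probability that Firm 1 plays Up. In a completely mixed equilibrium, Firm 2 must be indifferent between Left and Right.
Firm 2's expected payoff from Left is 2p + 9(1−p); from Right it is 3p + 7(1−p).
Setting these equal: −7p + 9 = −4p + 7, so p = 2/3.

2/3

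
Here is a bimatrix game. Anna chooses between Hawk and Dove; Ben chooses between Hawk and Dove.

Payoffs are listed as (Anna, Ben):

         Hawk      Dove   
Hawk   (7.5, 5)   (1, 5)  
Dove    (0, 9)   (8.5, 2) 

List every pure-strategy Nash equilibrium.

(Hawk, Hawk): Anna gets 7.5 ≥ 0 from Dove, and Ben gets 5 ≥ 5 from Dove — Nash equilibrium.
(Hawk, Dove): Anna prefers Dove (8.5 > 1) — not an equilibrium.
(Dove, Hawk): Anna prefers Hawk (7.5 > 0) — not an equilibrium.
(Dove, Dove): Ben prefers Hawk (9 > 2) — not an equilibrium.

(Hawk, Hawk)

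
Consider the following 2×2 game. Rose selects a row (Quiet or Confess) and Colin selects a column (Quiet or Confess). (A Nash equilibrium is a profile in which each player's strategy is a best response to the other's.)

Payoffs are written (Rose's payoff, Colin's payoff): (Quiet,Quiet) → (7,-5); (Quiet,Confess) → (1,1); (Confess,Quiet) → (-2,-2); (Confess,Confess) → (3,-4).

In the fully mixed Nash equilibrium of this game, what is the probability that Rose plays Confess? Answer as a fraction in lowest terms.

Let x be the probability that Rose plays Quiet. In a completely mixed equilibrium, Colin must be indifferent between Quiet and Confess.
Colin's expected payoff from Quiet is −5x − 2(1−x); from Confess it is x − 4(1−x).
Setting these equal: −3x − 2 = 5x − 4, so x = 1/4.
Therefore Rose plays Confess with probability 1 − 1/4 = 3/4.

3/4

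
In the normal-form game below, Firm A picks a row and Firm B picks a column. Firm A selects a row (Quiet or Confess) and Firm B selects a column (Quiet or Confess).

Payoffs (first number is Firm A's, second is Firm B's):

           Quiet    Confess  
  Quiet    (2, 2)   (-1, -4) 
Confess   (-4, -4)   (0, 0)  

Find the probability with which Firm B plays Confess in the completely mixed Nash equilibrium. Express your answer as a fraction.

6/7

Let q be the probability that Firm B plays Quiet. In a completely mixed equilibrium, Firm A must be indifferent between Quiet and Confess.
Firm A's expected payoff from Quiet is 2q − (1−q); from Confess it is −4q.
Setting these equal: 3q − 1 = −4q, so q = 1/7.
Therefore Firm B plays Confess with probability 1 − 1/7 = 6/7.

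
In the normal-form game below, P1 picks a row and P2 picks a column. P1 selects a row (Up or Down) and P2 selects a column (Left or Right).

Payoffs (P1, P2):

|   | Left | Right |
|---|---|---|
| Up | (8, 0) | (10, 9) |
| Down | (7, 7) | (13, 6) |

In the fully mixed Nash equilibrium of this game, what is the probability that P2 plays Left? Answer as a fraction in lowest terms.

Let c be the probability that P2 plays Left. In a completely mixed equilibrium, P1 must be indifferent between Up and Down.
P1's expected payoff from Up is 8c + 10(1−c); from Down it is 7c + 13(1−c).
Setting these equal: −2c + 10 = −6c + 13, so c = 3/4.

3/4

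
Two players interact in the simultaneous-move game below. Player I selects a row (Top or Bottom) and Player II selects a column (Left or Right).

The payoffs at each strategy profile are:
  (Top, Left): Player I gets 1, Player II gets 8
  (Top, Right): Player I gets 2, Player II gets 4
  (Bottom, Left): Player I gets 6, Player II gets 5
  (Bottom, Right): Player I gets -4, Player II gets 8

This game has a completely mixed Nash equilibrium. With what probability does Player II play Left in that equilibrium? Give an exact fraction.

6/11

Let c be the probability that Player II plays Left. In a completely mixed equilibrium, Player I must be indifferent between Top and Bottom.
Player I's expected payoff from Top is c + 2(1−c); from Bottom it is 6c − 4(1−c).
Setting these equal: −c + 2 = 10c − 4, so c = 6/11.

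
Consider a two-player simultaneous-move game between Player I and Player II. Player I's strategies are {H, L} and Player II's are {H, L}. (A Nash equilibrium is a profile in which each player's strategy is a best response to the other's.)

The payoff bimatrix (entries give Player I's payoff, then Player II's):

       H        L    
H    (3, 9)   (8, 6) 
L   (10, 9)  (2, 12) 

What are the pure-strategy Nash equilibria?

none

(H, H): Player I prefers L (10 > 3) — not an equilibrium.
(H, L): Player II prefers H (9 > 6) — not an equilibrium.
(L, H): Player II prefers L (12 > 9) — not an equilibrium.
(L, L): Player I prefers H (8 > 2) — not an equilibrium.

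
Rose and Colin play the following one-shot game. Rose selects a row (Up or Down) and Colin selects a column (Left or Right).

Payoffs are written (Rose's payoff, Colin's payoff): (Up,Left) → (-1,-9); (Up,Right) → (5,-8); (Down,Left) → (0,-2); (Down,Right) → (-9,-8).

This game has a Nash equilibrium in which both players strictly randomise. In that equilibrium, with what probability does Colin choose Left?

14/15

Let y be the probability that Colin plays Left. In a completely mixed equilibrium, Rose must be indifferent between Up and Down.
Rose's expected payoff from Up is −y + 5(1−y); from Down it is −9(1−y).
Setting these equal: −6y + 5 = 9y − 9, so y = 14/15.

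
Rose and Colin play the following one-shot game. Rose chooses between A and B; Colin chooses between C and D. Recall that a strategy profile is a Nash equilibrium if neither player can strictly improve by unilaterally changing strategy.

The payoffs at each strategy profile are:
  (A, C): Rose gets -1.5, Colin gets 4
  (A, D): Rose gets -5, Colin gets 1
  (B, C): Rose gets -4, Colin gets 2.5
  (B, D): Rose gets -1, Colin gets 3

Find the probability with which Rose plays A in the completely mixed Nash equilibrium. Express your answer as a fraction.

1/7

Let p be the probability that Rose plays A. In a completely mixed equilibrium, Colin must be indifferent between C and D.
Colin's expected payoff from C is 4p + 2.5(1−p); from D it is p + 3(1−p).
Setting these equal: 1.5p + 2.5 = −2p + 3, so p = 1/7.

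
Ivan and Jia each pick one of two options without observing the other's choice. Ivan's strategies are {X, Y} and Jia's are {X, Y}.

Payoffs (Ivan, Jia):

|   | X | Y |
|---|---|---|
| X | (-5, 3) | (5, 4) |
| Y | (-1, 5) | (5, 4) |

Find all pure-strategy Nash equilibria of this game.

(X, X): Ivan prefers Y (-1 > -5); Jia prefers Y (4 > 3) — not an equilibrium.
(X, Y): Ivan gets 5 ≥ 5 from Y, and Jia gets 4 ≥ 3 from X — Nash equilibrium.
(Y, X): Ivan gets -1 ≥ -5 from X, and Jia gets 5 ≥ 4 from Y — Nash equilibrium.
(Y, Y): Jia prefers X (5 > 4) — not an equilibrium.

(X, Y) and (Y, X)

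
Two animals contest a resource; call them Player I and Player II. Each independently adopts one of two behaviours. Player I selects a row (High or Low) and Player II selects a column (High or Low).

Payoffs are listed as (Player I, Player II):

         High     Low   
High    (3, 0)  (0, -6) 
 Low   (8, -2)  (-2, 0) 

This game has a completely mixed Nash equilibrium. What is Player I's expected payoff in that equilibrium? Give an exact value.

6/7

First find y, the probability Player II plays High, from Player I's indifference between High and Low: 3y = 8y − 2(1−y), giving y = 2/7.
Since Player I is indifferent in equilibrium, Player I's expected payoff equals the payoff from either row against (2/7, 5/7). Using High: 3(2/7) = 6/7.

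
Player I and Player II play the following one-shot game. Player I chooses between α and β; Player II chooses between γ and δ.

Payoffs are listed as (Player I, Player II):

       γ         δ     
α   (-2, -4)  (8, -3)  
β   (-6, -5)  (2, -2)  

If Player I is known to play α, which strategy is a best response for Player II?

Against α, Player II earns -4 from γ and -3 from δ.
So δ is the best response.

δ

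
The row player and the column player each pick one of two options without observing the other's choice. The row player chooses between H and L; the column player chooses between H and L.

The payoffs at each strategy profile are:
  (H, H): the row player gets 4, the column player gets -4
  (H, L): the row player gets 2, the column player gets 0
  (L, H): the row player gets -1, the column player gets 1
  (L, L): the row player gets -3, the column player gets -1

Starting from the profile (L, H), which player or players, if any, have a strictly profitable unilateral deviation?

The row player

The row player at (L, H) earns -1; deviating to H yields 4 — a strict improvement.
The column player earns 1; deviating to L yields -1 — not better.
Only the row player has a strictly profitable deviation.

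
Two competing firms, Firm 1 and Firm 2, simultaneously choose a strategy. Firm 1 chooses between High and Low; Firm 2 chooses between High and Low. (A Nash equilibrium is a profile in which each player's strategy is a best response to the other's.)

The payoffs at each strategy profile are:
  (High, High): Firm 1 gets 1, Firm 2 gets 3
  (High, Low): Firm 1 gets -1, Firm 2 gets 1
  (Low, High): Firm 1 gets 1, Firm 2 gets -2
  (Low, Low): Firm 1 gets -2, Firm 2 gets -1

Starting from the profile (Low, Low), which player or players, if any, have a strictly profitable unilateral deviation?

Firm 1 at (Low, Low) earns -2; deviating to High yields -1 — a strict improvement.
Firm 2 earns -1; deviating to High yields -2 — not better.
Only Firm 1 has a strictly profitable deviation.

Firm 1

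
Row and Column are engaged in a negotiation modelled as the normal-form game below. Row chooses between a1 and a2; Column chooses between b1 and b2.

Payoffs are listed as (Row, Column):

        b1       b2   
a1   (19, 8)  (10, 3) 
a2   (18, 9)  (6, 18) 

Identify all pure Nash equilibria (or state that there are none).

(a1, b1): Row gets 19 ≥ 18 from a2, and Column gets 8 ≥ 3 from b2 — Nash equilibrium.
(a1, b2): Column prefers b1 (8 > 3) — not an equilibrium.
(a2, b1): Row prefers a1 (19 > 18); Column prefers b2 (18 > 9) — not an equilibrium.
(a2, b2): Row prefers a1 (10 > 6) — not an equilibrium.

(a1, b1)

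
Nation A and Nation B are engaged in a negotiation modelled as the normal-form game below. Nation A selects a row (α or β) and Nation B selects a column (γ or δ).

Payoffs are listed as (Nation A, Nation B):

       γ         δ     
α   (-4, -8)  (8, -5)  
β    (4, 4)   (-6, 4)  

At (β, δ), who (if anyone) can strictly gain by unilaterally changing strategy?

Nation A

Nation A at (β, δ) earns -6; deviating to α yields 8 — a strict improvement.
Nation B earns 4; deviating to γ yields 4 — not better.
Only Nation A has a strictly profitable deviation.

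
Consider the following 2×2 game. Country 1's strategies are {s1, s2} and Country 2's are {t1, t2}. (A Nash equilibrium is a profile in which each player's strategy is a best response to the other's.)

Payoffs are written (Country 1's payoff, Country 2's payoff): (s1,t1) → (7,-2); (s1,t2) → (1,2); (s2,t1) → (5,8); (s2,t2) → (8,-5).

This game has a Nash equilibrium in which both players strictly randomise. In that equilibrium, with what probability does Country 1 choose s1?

13/17

Let r be the probability that Country 1 plays s1. In a completely mixed equilibrium, Country 2 must be indifferent between t1 and t2.
Country 2's expected payoff from t1 is −2r + 8(1−r); from t2 it is 2r − 5(1−r).
Setting these equal: −10r + 8 = 7r − 5, so r = 13/17.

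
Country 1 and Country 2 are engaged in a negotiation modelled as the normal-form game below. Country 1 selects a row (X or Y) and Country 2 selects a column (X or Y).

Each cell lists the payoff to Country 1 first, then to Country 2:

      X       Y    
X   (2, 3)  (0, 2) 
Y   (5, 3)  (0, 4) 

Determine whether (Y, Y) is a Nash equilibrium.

At (Y, Y), Country 1 earns 0; switching to X would give 0, so Country 1 has no profitable deviation.
Country 2 earns 4; switching to X would give 3, so Country 2 has no profitable deviation.
Neither player can gain by a unilateral deviation, so this profile is a Nash equilibrium.

Yes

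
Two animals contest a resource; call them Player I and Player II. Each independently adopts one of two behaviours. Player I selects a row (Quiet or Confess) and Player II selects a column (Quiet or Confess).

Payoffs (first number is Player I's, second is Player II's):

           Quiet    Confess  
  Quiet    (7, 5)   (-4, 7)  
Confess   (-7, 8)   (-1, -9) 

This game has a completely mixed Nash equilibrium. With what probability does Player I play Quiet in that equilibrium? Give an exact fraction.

17/19

Let p be the probability that Player I plays Quiet. In a completely mixed equilibrium, Player II must be indifferent between Quiet and Confess.
Player II's expected payoff from Quiet is 5p + 8(1−p); from Confess it is 7p − 9(1−p).
Setting these equal: −3p + 8 = 16p − 9, so p = 17/19.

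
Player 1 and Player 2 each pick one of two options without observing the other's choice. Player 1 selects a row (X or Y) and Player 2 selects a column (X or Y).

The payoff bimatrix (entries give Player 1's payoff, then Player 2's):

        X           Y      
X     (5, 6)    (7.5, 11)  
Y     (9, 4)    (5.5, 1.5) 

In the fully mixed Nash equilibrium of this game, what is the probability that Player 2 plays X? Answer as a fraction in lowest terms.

Let y be the probability that Player 2 plays X. In a completely mixed equilibrium, Player 1 must be indifferent between X and Y.
Player 1's expected payoff from X is 5y + 7.5(1−y); from Y it is 9y + 5.5(1−y).
Setting these equal: −2.5y + 7.5 = 3.5y + 5.5, so y = 1/3.

1/3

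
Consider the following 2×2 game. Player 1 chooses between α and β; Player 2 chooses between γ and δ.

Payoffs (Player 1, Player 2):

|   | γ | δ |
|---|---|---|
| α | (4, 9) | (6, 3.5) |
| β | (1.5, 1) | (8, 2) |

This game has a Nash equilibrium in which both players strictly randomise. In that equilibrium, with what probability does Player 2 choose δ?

Let q be the probability that Player 2 plays γ. In a completely mixed equilibrium, Player 1 must be indifferent between α and β.
Player 1's expected payoff from α is 4q + 6(1−q); from β it is 1.5q + 8(1−q).
Setting these equal: −2q + 6 = −6.5q + 8, so q = 4/9.
Therefore Player 2 plays δ with probability 1 − 4/9 = 5/9.

5/9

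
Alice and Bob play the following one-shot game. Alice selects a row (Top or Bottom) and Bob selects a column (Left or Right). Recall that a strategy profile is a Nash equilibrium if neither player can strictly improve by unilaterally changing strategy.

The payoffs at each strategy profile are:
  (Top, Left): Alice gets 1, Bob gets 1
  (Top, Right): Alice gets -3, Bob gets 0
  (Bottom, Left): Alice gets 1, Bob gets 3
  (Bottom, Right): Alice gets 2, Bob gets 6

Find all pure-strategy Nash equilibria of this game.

(Top, Left): Alice gets 1 ≥ 1 from Bottom, and Bob gets 1 ≥ 0 from Right — Nash equilibrium.
(Top, Right): Alice prefers Bottom (2 > -3); Bob prefers Left (1 > 0) — not an equilibrium.
(Bottom, Left): Bob prefers Right (6 > 3) — not an equilibrium.
(Bottom, Right): Alice gets 2 ≥ -3 from Top, and Bob gets 6 ≥ 3 from Left — Nash equilibrium.

(Top, Left) and (Bottom, Right)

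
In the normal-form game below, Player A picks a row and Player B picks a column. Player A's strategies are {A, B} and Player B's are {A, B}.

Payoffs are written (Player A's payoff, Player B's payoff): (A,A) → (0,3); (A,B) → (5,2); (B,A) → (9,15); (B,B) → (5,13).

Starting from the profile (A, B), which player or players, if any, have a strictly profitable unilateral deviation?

Player B

Player A at (A, B) earns 5; deviating to B yields 5 — not better.
Player B earns 2; deviating to A yields 3 — a strict improvement.
Only Player B has a strictly profitable deviation.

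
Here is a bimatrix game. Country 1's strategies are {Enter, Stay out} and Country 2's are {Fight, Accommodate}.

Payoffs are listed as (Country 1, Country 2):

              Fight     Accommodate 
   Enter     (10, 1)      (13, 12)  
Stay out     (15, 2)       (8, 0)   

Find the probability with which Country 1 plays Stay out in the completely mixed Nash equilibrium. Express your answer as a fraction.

Let x be the probability that Country 1 plays Enter. In a completely mixed equilibrium, Country 2 must be indifferent between Fight and Accommodate.
Country 2's expected payoff from Fight is x + 2(1−x); from Accommodate it is 12x.
Setting these equal: −x + 2 = 12x, so x = 2/13.
Therefore Country 1 plays Stay out with probability 1 − 2/13 = 11/13.

11/13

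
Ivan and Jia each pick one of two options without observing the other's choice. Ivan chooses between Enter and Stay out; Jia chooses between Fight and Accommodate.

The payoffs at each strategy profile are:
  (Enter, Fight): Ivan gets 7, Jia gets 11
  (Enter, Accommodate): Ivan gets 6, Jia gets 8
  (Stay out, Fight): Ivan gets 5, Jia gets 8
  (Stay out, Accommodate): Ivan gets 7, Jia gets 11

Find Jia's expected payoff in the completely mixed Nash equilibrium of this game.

First find x, the probability Ivan plays Enter, from Jia's indifference between Fight and Accommodate: 11x + 8(1−x) = 8x + 11(1−x), giving x = 1/2.
Since Jia is indifferent in equilibrium, Jia's expected payoff equals the payoff from either column against (1/2, 1/2). Using Fight: 11(1/2) + 8(1/2) = 19/2.

19/2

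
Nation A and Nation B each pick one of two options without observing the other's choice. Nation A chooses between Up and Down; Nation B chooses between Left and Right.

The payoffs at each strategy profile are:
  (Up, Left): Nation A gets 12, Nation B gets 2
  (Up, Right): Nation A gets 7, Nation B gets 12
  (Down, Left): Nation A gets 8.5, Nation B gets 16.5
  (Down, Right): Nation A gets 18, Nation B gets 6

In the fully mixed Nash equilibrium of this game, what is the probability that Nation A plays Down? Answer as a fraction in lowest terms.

Let x be the probability that Nation A plays Up. In a completely mixed equilibrium, Nation B must be indifferent between Left and Right.
Nation B's expected payoff from Left is 2x + 16.5(1−x); from Right it is 12x + 6(1−x).
Setting these equal: −14.5x + 16.5 = 6x + 6, so x = 21/41.
Therefore Nation A plays Down with probability 1 − 21/41 = 20/41.

20/41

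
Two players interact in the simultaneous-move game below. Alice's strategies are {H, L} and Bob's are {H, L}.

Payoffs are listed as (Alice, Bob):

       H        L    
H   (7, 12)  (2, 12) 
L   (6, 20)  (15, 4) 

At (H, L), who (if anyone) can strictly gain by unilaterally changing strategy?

Alice

Alice at (H, L) earns 2; deviating to L yields 15 — a strict improvement.
Bob earns 12; deviating to H yields 12 — not better.
Only Alice has a strictly profitable deviation.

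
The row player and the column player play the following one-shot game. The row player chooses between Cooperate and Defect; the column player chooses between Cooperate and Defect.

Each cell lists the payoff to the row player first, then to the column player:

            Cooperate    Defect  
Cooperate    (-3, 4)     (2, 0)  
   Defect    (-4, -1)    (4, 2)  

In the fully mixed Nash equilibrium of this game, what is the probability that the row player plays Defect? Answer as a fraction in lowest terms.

4/7

Let p be the probability that the row player plays Cooperate. In a completely mixed equilibrium, the column player must be indifferent between Cooperate and Defect.
The column player's expected payoff from Cooperate is 4p − (1−p); from Defect it is 2(1−p).
Setting these equal: 5p − 1 = −2p + 2, so p = 3/7.
Therefore the row player plays Defect with probability 1 − 3/7 = 4/7.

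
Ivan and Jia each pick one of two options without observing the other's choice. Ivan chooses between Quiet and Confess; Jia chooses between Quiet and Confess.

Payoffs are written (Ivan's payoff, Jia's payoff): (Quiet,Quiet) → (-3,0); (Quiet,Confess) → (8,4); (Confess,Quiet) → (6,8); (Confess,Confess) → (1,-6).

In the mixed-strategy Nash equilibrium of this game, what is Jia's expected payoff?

16/9

First find p, the probability Ivan plays Quiet, from Jia's indifference between Quiet and Confess: 8(1−p) = 4p − 6(1−p), giving p = 7/9.
Since Jia is indifferent in equilibrium, Jia's expected payoff equals the payoff from either column against (7/9, 2/9). Using Quiet: 8(2/9) = 16/9.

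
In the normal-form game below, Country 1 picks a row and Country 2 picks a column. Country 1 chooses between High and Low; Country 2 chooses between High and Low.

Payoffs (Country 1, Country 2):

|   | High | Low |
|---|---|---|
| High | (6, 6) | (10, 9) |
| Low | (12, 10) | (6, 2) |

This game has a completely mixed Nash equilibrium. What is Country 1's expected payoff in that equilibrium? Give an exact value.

First find q, the probability Country 2 plays High, from Country 1's indifference between High and Low: 6q + 10(1−q) = 12q + 6(1−q), giving q = 2/5.
Since Country 1 is indifferent in equilibrium, Country 1's expected payoff equals the payoff from either row against (2/5, 3/5). Using High: 6(2/5) + 10(3/5) = 42/5.

42/5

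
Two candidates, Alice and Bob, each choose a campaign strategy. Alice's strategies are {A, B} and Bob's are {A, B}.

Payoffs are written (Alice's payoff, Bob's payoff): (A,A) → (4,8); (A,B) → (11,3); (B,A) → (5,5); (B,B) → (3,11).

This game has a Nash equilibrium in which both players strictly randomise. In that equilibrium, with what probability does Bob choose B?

Let q be the probability that Bob plays A. In a completely mixed equilibrium, Alice must be indifferent between A and B.
Alice's expected payoff from A is 4q + 11(1−q); from B it is 5q + 3(1−q).
Setting these equal: −7q + 11 = 2q + 3, so q = 8/9.
Therefore Bob plays B with probability 1 − 8/9 = 1/9.

1/9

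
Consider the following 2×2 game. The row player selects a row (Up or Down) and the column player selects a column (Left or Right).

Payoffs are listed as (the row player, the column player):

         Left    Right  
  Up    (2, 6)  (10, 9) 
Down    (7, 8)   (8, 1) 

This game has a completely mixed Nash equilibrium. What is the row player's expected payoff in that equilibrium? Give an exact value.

54/7

First find y, the probability the column player plays Left, from the row player's indifference between Up and Down: 2y + 10(1−y) = 7y + 8(1−y), giving y = 2/7.
Since the row player is indifferent in equilibrium, the row player's expected payoff equals the payoff from either row against (2/7, 5/7). Using Up: 2(2/7) + 10(5/7) = 54/7.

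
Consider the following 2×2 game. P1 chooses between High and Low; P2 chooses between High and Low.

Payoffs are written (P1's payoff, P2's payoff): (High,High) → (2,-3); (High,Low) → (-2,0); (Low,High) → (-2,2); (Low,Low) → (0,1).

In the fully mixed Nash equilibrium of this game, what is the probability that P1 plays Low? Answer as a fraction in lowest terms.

3/4

Let x be the probability that P1 plays High. In a completely mixed equilibrium, P2 must be indifferent between High and Low.
P2's expected payoff from High is −3x + 2(1−x); from Low it is (1−x).
Setting these equal: −5x + 2 = −x + 1, so x = 1/4.
Therefore P1 plays Low with probability 1 − 1/4 = 3/4.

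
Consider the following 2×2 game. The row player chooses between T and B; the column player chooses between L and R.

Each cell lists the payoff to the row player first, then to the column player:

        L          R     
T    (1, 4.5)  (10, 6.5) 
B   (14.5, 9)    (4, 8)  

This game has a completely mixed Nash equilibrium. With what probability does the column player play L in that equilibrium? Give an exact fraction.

Let c be the probability that the column player plays L. In a completely mixed equilibrium, the row player must be indifferent between T and B.
The row player's expected payoff from T is c + 10(1−c); from B it is 14.5c + 4(1−c).
Setting these equal: −9c + 10 = 10.5c + 4, so c = 4/13.

4/13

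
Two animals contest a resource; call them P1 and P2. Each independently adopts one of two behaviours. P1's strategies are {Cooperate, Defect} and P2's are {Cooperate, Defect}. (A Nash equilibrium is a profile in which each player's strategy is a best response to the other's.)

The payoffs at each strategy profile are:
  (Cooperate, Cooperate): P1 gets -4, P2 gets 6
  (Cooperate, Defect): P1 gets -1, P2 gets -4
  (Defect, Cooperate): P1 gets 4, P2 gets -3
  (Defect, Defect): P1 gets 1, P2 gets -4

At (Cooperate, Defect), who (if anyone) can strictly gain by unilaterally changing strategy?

P1 at (Cooperate, Defect) earns -1; deviating to Defect yields 1 — a strict improvement.
P2 earns -4; deviating to Cooperate yields 6 — a strict improvement.
Both P1 and P2 have strictly profitable deviations.

Both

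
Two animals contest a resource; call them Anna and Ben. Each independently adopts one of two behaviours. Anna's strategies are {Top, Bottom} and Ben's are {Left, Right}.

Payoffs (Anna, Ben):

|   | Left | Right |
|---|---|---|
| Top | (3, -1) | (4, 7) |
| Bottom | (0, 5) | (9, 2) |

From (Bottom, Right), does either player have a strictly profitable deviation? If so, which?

Anna at (Bottom, Right) earns 9; deviating to Top yields 4 — not better.
Ben earns 2; deviating to Left yields 5 — a strict improvement.
Only Ben has a strictly profitable deviation.

Ben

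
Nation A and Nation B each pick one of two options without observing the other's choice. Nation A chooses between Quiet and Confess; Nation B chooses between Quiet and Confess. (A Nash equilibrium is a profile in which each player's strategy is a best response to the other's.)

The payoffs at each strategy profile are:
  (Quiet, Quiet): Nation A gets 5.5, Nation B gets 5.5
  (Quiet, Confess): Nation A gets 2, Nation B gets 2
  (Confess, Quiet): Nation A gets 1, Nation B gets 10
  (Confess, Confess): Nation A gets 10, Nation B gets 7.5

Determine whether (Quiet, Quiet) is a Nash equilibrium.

Yes

At (Quiet, Quiet), Nation A earns 5.5; switching to Confess would give 1, so Nation A has no profitable deviation.
Nation B earns 5.5; switching to Confess would give 2, so Nation B has no profitable deviation.
Neither player can gain by a unilateral deviation, so this profile is a Nash equilibrium.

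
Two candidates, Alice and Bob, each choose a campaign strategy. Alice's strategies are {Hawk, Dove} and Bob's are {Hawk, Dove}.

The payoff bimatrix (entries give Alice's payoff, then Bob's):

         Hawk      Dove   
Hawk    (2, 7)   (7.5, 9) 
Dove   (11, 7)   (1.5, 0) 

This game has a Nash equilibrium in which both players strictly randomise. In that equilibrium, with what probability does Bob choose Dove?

3/5

Let c be the probability that Bob plays Hawk. In a completely mixed equilibrium, Alice must be indifferent between Hawk and Dove.
Alice's expected payoff from Hawk is 2c + 7.5(1−c); from Dove it is 11c + 1.5(1−c).
Setting these equal: −5.5c + 7.5 = 9.5c + 1.5, so c = 2/5.
Therefore Bob plays Dove with probability 1 − 2/5 = 3/5.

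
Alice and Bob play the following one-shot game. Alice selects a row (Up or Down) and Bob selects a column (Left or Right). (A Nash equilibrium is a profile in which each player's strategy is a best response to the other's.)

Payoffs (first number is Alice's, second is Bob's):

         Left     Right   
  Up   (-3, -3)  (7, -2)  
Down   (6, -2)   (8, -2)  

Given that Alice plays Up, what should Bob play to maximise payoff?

Right

Against Up, Bob earns -3 from Left and -2 from Right.
So Right is the best response.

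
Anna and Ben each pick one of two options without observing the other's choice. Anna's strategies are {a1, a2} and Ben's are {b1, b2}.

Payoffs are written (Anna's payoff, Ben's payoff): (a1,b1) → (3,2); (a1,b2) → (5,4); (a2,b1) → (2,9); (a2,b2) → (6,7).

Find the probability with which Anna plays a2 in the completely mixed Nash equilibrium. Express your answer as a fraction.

Let x be the probability that Anna plays a1. In a completely mixed equilibrium, Ben must be indifferent between b1 and b2.
Ben's expected payoff from b1 is 2x + 9(1−x); from b2 it is 4x + 7(1−x).
Setting these equal: −7x + 9 = −3x + 7, so x = 1/2.
Therefore Anna plays a2 with probability 1 − 1/2 = 1/2.

1/2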